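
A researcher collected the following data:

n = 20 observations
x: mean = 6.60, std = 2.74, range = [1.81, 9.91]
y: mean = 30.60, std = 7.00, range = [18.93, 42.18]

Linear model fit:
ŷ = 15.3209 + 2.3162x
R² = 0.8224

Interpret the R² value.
The model explains 82.24% of the variance in y (R² = 0.8224), leaving 17.76% unexplained; the fit is strong.

R² (coefficient of determination) measures the proportion of variance in y explained by the regression model.

Here R² = 0.8224:
- Explained: 82.24% of the variation in y
- Unexplained (residual): 100% − 82.24% = 17.76%
- Rule of thumb (below 0.3 weak; 0.3 to below 0.7 moderate; 0.7 and above strong) → strong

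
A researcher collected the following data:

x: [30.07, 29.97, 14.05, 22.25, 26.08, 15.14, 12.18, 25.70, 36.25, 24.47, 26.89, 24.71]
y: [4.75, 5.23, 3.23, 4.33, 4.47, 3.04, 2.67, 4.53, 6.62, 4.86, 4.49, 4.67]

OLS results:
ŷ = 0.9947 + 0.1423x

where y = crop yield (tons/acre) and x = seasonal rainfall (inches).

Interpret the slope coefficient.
For each additional inch of rainfall, predicted crop yield increases by approximately 0.1423 tons/acre.

The slope coefficient β₁ = 0.1423 represents the marginal effect of rainfall on crop yield.

Interpretation:
- Rainfall up by 1 inch → predicted crop yield increases by 0.1423 tons/acre
- The effect is assumed constant over the observed range of x (linearity)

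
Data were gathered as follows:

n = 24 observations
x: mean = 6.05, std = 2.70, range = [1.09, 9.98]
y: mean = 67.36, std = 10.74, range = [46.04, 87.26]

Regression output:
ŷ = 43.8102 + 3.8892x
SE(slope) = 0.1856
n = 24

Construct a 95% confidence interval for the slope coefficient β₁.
The 95% CI for β₁ is (3.5043, 4.2741)

Confidence interval for the slope:

The 95% CI for β₁ is: β̂₁ ± t*(α/2, n-2) × SE(β̂₁)

Step 1: Find critical t-value
- Confidence level = 0.95
- Degrees of freedom = n - 2 = 24 - 2 = 22
- t*(α/2, 22) = 2.0739

Step 2: Calculate margin of error
Margin = 2.0739 × 0.1856 = 0.3849

Step 3: Construct interval
CI = 3.8892 ± 0.3849
CI = (3.5043, 4.2741)

Interpretation: each one-unit increase in x is associated with a change in mean y of between 3.5043 and 4.2741, with 95% confidence.
Since 0 is outside the interval, a two-sided test at α = 0.05 would reject H₀: β₁ = 0.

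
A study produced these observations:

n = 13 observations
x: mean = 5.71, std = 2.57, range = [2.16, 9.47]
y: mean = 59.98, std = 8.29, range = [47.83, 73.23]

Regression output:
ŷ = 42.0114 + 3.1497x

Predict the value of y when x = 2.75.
ŷ = 50.6731

To predict y for x = 2.75, substitute into the regression equation:

ŷ = 42.0114 + 3.1497 × 2.75
ŷ = 42.0114 + 8.6617
ŷ = 50.6731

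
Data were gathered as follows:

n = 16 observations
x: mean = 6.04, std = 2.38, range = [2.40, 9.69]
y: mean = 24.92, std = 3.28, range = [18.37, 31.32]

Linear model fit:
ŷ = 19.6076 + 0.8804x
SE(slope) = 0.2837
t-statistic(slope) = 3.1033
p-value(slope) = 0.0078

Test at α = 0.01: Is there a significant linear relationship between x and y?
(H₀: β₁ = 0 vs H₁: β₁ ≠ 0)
Since p-value = 0.0078 < α = 0.01, reject H₀ — the slope is significantly different from 0.

Hypothesis test for the slope coefficient:

H₀: β₁ = 0 (no linear relationship)
H₁: β₁ ≠ 0 (linear relationship exists)

Test statistic: t = β̂₁ / SE(β̂₁) = 0.8804 / 0.2837 = 3.1033

With df = 14, the two-sided p-value for |t| = 3.1033 is 0.0078.

Decision rule: reject H₀ if p-value < α.
p-value = 0.0078 < α = 0.01 → reject H₀.

At α = 0.01 the data do provide convincing evidence of a nonzero slope.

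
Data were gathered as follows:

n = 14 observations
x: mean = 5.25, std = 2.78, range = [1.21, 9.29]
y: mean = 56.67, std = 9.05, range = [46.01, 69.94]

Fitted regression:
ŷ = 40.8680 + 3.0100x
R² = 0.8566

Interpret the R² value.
About 85.66% of the variability in y is accounted for by the regression on x (R² = 0.8566) — a strong linear fit.

R² = 1 − SS_res/SS_tot compares the residual scatter to the total scatter of y about its mean.

Here R² = 0.8566:
- Explained: 85.66% of the variation in y
- Unexplained (residual): 100% − 85.66% = 14.34%
- Rule of thumb (below 0.3 weak; 0.3 to below 0.7 moderate; 0.7 and above strong) → strong

Calculation: R² = 1 − (SS_res / SS_tot), where SS_res is the sum of squared residuals and SS_tot the total sum of squares.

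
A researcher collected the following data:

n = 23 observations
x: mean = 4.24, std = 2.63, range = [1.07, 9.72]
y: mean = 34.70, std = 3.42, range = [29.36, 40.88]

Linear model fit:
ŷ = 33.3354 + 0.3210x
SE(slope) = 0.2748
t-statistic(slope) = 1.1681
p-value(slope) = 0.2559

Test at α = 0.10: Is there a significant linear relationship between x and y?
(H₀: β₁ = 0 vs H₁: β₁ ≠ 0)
p-value = 0.2559 ≥ α = 0.10, so we fail to reject H₀. The relationship is not significant.

Hypothesis test for the slope coefficient:

H₀: β₁ = 0 (no linear relationship)
H₁: β₁ ≠ 0 (linear relationship exists)

Test statistic: t = β̂₁ / SE(β̂₁) = 0.3210 / 0.2748 = 1.1681

p = 0.2559: how often a slope estimate this far from 0 (in SE units) would arise by chance if β₁ were truly 0.

Decision rule: reject H₀ if p-value < α.
p-value = 0.2559 ≥ α = 0.10 → fail to reject H₀.

Conclusion: the linear association between x and y is not significant at the 10% level.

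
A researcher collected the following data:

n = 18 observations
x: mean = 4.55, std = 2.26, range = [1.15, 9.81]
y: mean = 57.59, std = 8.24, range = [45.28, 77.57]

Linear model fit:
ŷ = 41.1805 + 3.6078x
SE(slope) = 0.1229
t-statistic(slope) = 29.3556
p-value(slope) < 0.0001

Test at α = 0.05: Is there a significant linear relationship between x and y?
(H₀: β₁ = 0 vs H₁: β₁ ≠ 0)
p-value < 0.0001 < α = 0.05, so we reject H₀. The relationship is significant.

Hypothesis test for the slope coefficient:

H₀: β₁ = 0 (no linear relationship)
H₁: β₁ ≠ 0 (linear relationship exists)

Test statistic: t = β̂₁ / SE(β̂₁) = 3.6078 / 0.1229 = 29.3556

With df = 16, the two-sided p-value for |t| = 29.3556 is <0.0001.

Decision rule: reject H₀ if p-value < α.
p-value < 0.0001 < α = 0.05 → reject H₀.

At α = 0.05 the data do provide convincing evidence of a nonzero slope.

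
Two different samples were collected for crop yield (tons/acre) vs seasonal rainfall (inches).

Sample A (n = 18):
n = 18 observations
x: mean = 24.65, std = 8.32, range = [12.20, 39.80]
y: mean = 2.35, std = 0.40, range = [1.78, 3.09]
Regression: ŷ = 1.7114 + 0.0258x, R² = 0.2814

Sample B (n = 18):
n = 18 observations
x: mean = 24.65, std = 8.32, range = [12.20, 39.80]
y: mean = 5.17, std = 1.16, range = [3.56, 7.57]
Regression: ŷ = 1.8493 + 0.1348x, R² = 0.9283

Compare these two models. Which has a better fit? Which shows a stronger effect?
Model B has the better fit (R² = 0.9283 vs 0.2814). Model B shows the stronger effect (|β₁| = 0.1348 vs 0.0258).

Model Comparison:

Fit — compare R²:
- Model A: R² = 0.2814 → 28.14% of variance in crop yield explained
- Model B: R² = 0.9283 → 92.83% of variance in crop yield explained
- 0.9283 > 0.2814 → Model B has the better fit

Effect size (slope magnitude):
- Model A: β₁ = 0.0258 → predicted crop yield rises 0.0258 tons/acre per additional inch of rainfall
- Model B: β₁ = 0.1348 → predicted crop yield rises 0.1348 tons/acre per additional inch of rainfall
- |0.0258| < |0.1348| → Model B shows the stronger marginal effect

Note: R² measures how tightly points cluster around the line; β₁ measures how steep the line is — they answer different questions.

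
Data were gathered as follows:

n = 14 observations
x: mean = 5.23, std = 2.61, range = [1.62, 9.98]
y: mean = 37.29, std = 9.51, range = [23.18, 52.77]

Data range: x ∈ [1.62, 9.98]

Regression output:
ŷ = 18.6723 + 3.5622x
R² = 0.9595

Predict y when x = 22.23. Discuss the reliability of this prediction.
The equation gives ŷ = 97.8600; however x = 22.23 is 12.25 units above the observed range, so this extrapolated value should not be trusted.

Prediction calculation:
ŷ = 18.6723 + 3.5622 × 22.23
ŷ = 97.8600

Reliability:
- Data range: x ∈ [1.62, 9.98]
- Prediction point: x = 22.23 is 12.25 units above the observed range → this is EXTRAPOLATION, not interpolation

Why that matters here:
- R² describes fit only over the sampled x values; it says nothing about behaviour beyond them
- The linear relationship may not hold outside the observed range

A defensible statement: 'if the linear trend continued to x = 22.23, y would be about 97.8600' — the premise is untested.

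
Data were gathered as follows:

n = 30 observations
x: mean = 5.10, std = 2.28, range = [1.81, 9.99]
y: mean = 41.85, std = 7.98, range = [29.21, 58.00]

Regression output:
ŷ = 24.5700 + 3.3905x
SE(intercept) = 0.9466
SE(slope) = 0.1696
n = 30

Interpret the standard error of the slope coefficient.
SE(β̂₁) = 0.1696 is the estimated standard deviation of the slope estimate across repeated samples; relative to β̂₁ = 3.3905 that is 5.0%, a precise estimate.

SE(β̂₁) = s / √Sxx, where s is the residual standard deviation and Sxx = Σ(x − x̄)². It is the yardstick for how far β̂₁ = 3.3905 could plausibly be from the true slope.

Relative precision:
- SE / |β̂₁| = 0.1696 / 3.3905 = 5.0%
- Rule of thumb (under 20%: precise; 20% to under 50%: moderately precise; 50% or more: imprecise) → precise

Link to interval estimation: a confidence interval for β₁ is β̂₁ ± t* × 0.1696, so SE sets the half-width per unit of t*.

What drives SE(β̂₁): more residual scatter → larger SE; wider spread of x values → smaller SE; larger n (here n = 30) → smaller SE.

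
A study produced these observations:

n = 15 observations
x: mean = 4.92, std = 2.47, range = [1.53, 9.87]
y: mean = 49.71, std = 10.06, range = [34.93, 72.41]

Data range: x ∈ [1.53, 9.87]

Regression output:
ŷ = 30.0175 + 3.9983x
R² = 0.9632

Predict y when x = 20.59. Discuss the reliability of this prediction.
ŷ = 112.3425, but this is extrapolation (above the data range [1.53, 9.87]) and may be unreliable.

Prediction calculation:
ŷ = 30.0175 + 3.9983 × 20.59
ŷ = 112.3425

Reliability:
- Data range: x ∈ [1.53, 9.87]
- Prediction point: x = 20.59 is 10.72 units above the observed range → this is EXTRAPOLATION, not interpolation

Why that matters here:
- Real relationships often flatten, saturate, or turn nonlinear at extremes
- R² describes fit only over the sampled x values; it says nothing about behaviour beyond them
- There are no observations near this x to validate the fitted line there

The R² = 0.9632 only validates the fit within [1.53, 9.87]; treat ŷ = 112.3425 with caution.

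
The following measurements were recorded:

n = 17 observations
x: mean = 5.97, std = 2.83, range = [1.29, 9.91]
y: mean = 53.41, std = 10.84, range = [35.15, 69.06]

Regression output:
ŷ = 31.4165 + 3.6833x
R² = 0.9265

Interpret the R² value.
The model explains 92.65% of the variance in y (R² = 0.9265), leaving 7.35% unexplained; the fit is strong.

The coefficient of determination R² is the fraction of the total variation in y that the fitted line accounts for.

Here R² = 0.9265:
- Explained: 92.65% of the variation in y
- Unexplained (residual): 100% − 92.65% = 7.35%
- Rule of thumb (below 0.3 weak; 0.3 to below 0.7 moderate; 0.7 and above strong) → strong

Note: R² never decreases when predictors are added, so it should not be used alone to compare models of different size.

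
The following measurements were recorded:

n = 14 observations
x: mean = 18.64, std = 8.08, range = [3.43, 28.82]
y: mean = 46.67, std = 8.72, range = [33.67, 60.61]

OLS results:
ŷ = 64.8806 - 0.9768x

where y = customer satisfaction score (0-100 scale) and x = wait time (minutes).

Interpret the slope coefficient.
For each additional minute of wait time, predicted satisfaction score decreases by approximately 0.9768 points.

The slope β₁ = -0.9768 gives the rate at which the fitted satisfaction score changes with wait time.

Interpretation:
- Wait time up by 1 minute → predicted satisfaction score decreases by 0.9768 points
- The effect is assumed constant over the observed range of x (linearity)

The intercept β₀ = 64.8806 is the predicted satisfaction score when wait time = 0; since the smallest observed x is 3.43, this is an extrapolation and mainly anchors the line.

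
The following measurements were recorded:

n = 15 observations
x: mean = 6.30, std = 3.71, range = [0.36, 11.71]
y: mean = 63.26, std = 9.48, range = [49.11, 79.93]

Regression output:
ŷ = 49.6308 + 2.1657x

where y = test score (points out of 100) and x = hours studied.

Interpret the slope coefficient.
An increase of one hour in study time is associated with a 2.1657 points increase in predicted test score.

The slope coefficient β₁ = 2.1657 represents the marginal effect of study time on test score.

Interpretation:
- Study time up by 1 hour → predicted test score increases by 2.1657 points
- This is a linear approximation: the same per-unit change is assumed across the whole observed x range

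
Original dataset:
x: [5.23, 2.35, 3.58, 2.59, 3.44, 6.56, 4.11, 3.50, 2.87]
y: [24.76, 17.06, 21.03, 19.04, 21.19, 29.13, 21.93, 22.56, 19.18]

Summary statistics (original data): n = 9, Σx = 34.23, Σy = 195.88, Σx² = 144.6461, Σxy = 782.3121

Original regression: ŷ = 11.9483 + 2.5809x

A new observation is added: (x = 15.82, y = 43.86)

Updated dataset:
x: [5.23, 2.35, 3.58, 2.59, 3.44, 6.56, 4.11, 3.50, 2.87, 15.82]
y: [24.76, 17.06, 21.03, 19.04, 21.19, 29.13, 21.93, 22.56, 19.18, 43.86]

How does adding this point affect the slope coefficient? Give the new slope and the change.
The slope changes from 2.5809 to 1.9130 (change of -0.6679, or -25.9%).

x = 15.82 lies well outside the original x-range [2.35, 6.56] (x̄ ≈ 3.80), so this observation has high leverage and can move the slope substantially.

Step 1: Update the sums with the new point (n goes from 9 to 10)
Σx  = 34.23 + 15.82 = 50.05
Σy  = 195.88 + 43.86 = 239.74
Σx² = 144.6461 + 15.82² = 144.6461 + 250.2724 = 394.9185
Σxy = 782.3121 + 15.82×43.86 = 782.3121 + 693.8652 = 1476.1773

Step 2: Recompute the slope with b₁ = (nΣxy − ΣxΣy) / (nΣx² − (Σx)²)
Numerator   = 10×1476.1773 − 50.05×239.74 = 14761.7730 − 11998.9870 = 2762.7860
Denominator = 10×394.9185 − 50.05² = 3949.1850 − 2505.0025 = 1444.1825
b₁(new) = 2762.7860 / 1444.1825 = 1.9130

(Same formula on the original sums: (9×782.3121 − 34.23×195.88) / (9×144.6461 − 34.23²) = 335.8365 / 130.1220 = 2.5809, matching the given fit.)

Step 3: Change in slope
Δβ₁ = 1.9130 − 2.5809 = -0.6679
Relative change = -0.6679 / 2.5809 × 100% = -25.9%
→ the slope decreases when the point is added.

A high-leverage point only changes the slope if it is off the original line; here y = 43.86 is below the original trend, so the slope decreases.
In practice: check such a point for data-entry or measurement error; investigate whether it comes from the same population as the rest of the sample.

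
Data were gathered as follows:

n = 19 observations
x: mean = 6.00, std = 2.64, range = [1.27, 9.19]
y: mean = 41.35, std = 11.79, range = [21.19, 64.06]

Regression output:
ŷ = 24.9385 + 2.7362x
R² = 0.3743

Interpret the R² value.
About 37.43% of the variability in y is accounted for by the regression on x (R² = 0.3743) — a moderate linear fit.

R² (coefficient of determination) measures the proportion of variance in y explained by the regression model.

Here R² = 0.3743:
- Explained: 37.43% of the variation in y
- Unexplained (residual): 100% − 37.43% = 62.57%
- Rule of thumb (below 0.3 weak; 0.3 to below 0.7 moderate; 0.7 and above strong) → moderate

Calculation: R² = 1 − (SS_res / SS_tot), where SS_res is the sum of squared residuals and SS_tot the total sum of squares.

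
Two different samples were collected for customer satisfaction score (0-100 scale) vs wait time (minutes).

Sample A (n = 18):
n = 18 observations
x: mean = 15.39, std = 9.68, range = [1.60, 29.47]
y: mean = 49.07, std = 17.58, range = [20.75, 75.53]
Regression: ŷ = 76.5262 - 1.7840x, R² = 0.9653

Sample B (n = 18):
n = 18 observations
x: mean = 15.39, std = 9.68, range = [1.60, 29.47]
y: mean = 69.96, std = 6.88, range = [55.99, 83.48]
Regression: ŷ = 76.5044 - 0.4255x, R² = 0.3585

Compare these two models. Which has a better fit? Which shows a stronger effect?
Model A has the better fit (R² = 0.9653 vs 0.3585). Model A shows the stronger effect (|β₁| = 1.7840 vs 0.4255).

Model Comparison:

Fit — compare R²:
- Model A: R² = 0.9653 → 96.53% of variance in satisfaction score explained
- Model B: R² = 0.3585 → 35.85% of variance in satisfaction score explained
- 0.9653 > 0.3585 → Model A has the better fit

Effect size (slope magnitude):
- Model A: β₁ = -1.7840 → predicted satisfaction score falls 1.7840 points per additional minute of wait time
- Model B: β₁ = -0.4255 → predicted satisfaction score falls 0.4255 points per additional minute of wait time
- |-1.7840| > |-0.4255| → Model A shows the stronger marginal effect

Note: A better fit (higher R²) doesn't necessarily mean a more important relationship.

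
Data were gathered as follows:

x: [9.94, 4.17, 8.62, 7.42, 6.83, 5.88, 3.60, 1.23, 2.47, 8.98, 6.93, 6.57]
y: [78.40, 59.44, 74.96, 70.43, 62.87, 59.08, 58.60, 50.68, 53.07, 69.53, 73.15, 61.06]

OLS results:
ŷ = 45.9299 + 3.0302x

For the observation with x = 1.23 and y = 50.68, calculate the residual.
Residual = 1.0230

The residual is the difference between the actual value and the predicted value:

Residual = y - ŷ

Step 1: Calculate predicted value
ŷ = 45.9299 + 3.0302 × 1.23
ŷ = 49.6570

Step 2: Calculate residual
Residual = 50.68 - 49.6570
Residual = 1.0230

Sign check: y > ŷ, so the point is above the line and the fit underestimates here.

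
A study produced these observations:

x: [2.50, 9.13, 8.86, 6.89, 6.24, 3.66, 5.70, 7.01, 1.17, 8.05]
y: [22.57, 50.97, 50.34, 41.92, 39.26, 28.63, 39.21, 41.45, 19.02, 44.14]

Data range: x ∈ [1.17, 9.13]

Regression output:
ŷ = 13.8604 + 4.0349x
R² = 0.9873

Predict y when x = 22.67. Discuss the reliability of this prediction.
The equation gives ŷ = 105.3316; however x = 22.67 is 13.54 units above the observed range, so this extrapolated value should not be trusted.

Prediction calculation:
ŷ = 13.8604 + 4.0349 × 22.67
ŷ = 105.3316

Reliability:
- Data range: x ∈ [1.17, 9.13]
- Prediction point: x = 22.67 is 13.54 units above the observed range → this is EXTRAPOLATION, not interpolation

Why that matters here:
- There are no observations near this x to validate the fitted line there
- The linear relationship may not hold outside the observed range

Report the number if required, but flag clearly that it is an extrapolation.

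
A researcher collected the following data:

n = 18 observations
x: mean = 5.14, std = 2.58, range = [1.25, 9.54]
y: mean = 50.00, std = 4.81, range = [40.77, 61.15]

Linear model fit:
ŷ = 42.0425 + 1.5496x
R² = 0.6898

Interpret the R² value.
R² = 0.6898 means 68.98% of the variation in y is explained by the linear relationship with x. This indicates a moderate fit.

The coefficient of determination R² is the fraction of the total variation in y that the fitted line accounts for.

Here R² = 0.6898:
- Explained: 68.98% of the variation in y
- Unexplained (residual): 100% − 68.98% = 31.02%
- Rule of thumb (below 0.3 weak; 0.3 to below 0.7 moderate; 0.7 and above strong) → moderate

Calculation: R² = 1 − (SS_res / SS_tot), where SS_res is the sum of squared residuals and SS_tot the total sum of squares.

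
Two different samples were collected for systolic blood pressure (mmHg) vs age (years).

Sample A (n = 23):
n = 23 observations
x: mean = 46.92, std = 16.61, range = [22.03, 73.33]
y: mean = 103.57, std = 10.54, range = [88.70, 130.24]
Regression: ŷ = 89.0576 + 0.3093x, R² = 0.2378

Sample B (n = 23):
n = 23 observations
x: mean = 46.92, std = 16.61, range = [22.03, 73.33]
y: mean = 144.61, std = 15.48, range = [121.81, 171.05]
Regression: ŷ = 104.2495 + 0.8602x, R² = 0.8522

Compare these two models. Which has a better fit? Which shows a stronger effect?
Model B has the better fit (R² = 0.8522 vs 0.2378). Model B shows the stronger effect (|β₁| = 0.8602 vs 0.3093).

Model Comparison:

Which explains more variance? (R²)
- Model A: R² = 0.2378 → 23.78% of variance in blood pressure explained
- Model B: R² = 0.8522 → 85.22% of variance in blood pressure explained
- 0.8522 > 0.2378 → Model B has the better fit

Which has the larger per-year effect? (|β₁|)
- Model A: β₁ = 0.3093 → predicted blood pressure rises 0.3093 mmHg per additional year of age
- Model B: β₁ = 0.8602 → predicted blood pressure rises 0.8602 mmHg per additional year of age
- |0.3093| < |0.8602| → Model B shows the stronger marginal effect

Note: R² measures how tightly points cluster around the line; β₁ measures how steep the line is — they answer different questions.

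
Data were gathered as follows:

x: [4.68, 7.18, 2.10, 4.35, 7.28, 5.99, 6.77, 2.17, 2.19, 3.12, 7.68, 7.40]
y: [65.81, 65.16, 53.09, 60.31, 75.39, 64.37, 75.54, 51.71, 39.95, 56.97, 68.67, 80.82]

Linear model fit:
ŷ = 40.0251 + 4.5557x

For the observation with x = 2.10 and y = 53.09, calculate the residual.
Residual = 3.4979

The residual is the difference between the actual value and the predicted value:

Residual = y - ŷ

Step 1: Calculate predicted value
ŷ = 40.0251 + 4.5557 × 2.10
ŷ = 49.5921

Step 2: Calculate residual
Residual = 53.09 - 49.5921
Residual = 3.4979

The residual is positive, so the observed y = 53.09 sits above the regression line (the line underestimates it by 3.4979).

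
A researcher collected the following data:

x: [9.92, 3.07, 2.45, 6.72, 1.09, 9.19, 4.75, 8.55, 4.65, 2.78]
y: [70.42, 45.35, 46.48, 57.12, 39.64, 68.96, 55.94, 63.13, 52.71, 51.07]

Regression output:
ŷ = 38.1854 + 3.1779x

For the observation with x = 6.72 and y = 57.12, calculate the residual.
Residual = -2.4209

The residual is the difference between the actual value and the predicted value:

Residual = y - ŷ

Step 1: Calculate predicted value
ŷ = 38.1854 + 3.1779 × 6.72
ŷ = 59.5409

Step 2: Calculate residual
Residual = 57.12 - 59.5409
Residual = -2.4209

Sign check: y < ŷ, so the point is below the line and the fit overestimates here.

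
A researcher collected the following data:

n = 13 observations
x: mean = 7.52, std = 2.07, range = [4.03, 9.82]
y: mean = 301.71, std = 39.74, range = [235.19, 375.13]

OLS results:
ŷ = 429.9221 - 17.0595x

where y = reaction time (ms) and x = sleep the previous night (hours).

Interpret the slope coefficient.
For each additional hour of sleep, predicted reaction time decreases by approximately 17.0595 ms.

The slope β₁ = -17.0595 gives the rate at which the fitted reaction time changes with sleep.

Interpretation:
- Sleep up by 1 hour → predicted reaction time decreases by 17.0595 ms
- This is a linear approximation: the same per-unit change is assumed across the whole observed x range

(β₀ = 429.9221 is the fitted value at x = 0 and is not part of the slope interpretation.)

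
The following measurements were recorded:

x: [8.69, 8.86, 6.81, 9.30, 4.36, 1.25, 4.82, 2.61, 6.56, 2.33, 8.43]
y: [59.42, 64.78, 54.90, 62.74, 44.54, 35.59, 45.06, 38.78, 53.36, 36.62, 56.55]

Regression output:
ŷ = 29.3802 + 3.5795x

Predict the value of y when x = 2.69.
ŷ = 39.0091

To predict y for x = 2.69, substitute into the regression equation:

ŷ = 29.3802 + 3.5795 × 2.69
ŷ = 29.3802 + 9.6289
ŷ = 39.0091

This is a point prediction; actual observations scatter around it by roughly the residual standard deviation.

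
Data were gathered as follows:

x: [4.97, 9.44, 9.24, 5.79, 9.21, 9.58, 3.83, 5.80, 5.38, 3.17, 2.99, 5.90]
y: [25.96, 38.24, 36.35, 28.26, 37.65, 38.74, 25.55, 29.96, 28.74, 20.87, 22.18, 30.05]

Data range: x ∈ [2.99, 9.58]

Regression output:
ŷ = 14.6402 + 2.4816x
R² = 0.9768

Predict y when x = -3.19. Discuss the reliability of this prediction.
ŷ = 6.7239 (extrapolation — x = -3.19 lies outside [2.99, 9.58], so reliability is low).

Prediction calculation:
ŷ = 14.6402 + 2.4816 × (-3.19)
ŷ = 6.7239

Reliability:
- Data range: x ∈ [2.99, 9.58]
- Prediction point: x = -3.19 is 6.18 units below the observed range → this is EXTRAPOLATION, not interpolation

Why that matters here:
- The linear relationship may not hold outside the observed range
- Real relationships often flatten, saturate, or turn nonlinear at extremes

The R² = 0.9768 only validates the fit within [2.99, 9.58]; treat ŷ = 6.7239 with caution.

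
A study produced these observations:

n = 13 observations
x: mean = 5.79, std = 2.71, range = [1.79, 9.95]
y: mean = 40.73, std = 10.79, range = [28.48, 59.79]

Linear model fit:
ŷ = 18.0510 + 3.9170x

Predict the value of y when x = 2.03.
ŷ = 26.0025

x = 2.03 lies inside the observed range [1.79, 9.95], so the fitted equation applies directly:

ŷ = 18.0510 + 3.9170 × 2.03
ŷ = 18.0510 + 7.9515
ŷ = 26.0025

This is the fitted mean response at that x — an individual observation would come with a wider prediction interval.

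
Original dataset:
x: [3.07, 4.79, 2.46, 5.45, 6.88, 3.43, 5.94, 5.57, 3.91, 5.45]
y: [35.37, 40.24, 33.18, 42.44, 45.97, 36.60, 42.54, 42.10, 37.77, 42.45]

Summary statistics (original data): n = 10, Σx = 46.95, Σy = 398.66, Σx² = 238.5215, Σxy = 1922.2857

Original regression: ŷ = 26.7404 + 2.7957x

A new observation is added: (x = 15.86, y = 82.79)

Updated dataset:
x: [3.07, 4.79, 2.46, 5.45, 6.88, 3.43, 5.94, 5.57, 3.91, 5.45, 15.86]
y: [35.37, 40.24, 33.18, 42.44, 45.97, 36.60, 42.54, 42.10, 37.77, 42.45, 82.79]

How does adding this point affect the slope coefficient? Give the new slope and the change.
New slope β₁ = 3.7001 versus 2.7957 before: a change of +0.9044 (+32.3%).

The new point has HIGH LEVERAGE: x = 15.86 is far from the original mean x̄ = 46.95/10 ≈ 4.70 (original range [2.46, 6.88]).

Step 1: Update the sums with the new point (n goes from 10 to 11)
Σx  = 46.95 + 15.86 = 62.81
Σy  = 398.66 + 82.79 = 481.45
Σx² = 238.5215 + 15.86² = 238.5215 + 251.5396 = 490.0611
Σxy = 1922.2857 + 15.86×82.79 = 1922.2857 + 1313.0494 = 3235.3351

Step 2: Recompute the slope with b₁ = (nΣxy − ΣxΣy) / (nΣx² − (Σx)²)
Numerator   = 11×3235.3351 − 62.81×481.45 = 35588.6861 − 30239.8745 = 5348.8116
Denominator = 11×490.0611 − 62.81² = 5390.6721 − 3945.0961 = 1445.5760
b₁(new) = 5348.8116 / 1445.5760 = 3.7001

(Same formula on the original sums: (10×1922.2857 − 46.95×398.66) / (10×238.5215 − 46.95²) = 505.7700 / 180.9125 = 2.7957, matching the given fit.)

Step 3: Change in slope
Δβ₁ = 3.7001 − 2.7957 = +0.9044
Relative change = +0.9044 / 2.7957 × 100% = +32.3%
→ the slope increases when the point is added.

Because the point sits above the extension of the original line at a high-leverage x, it tilts the fit up.
In practice: investigate whether it comes from the same population as the rest of the sample; examine leverage (hᵢ) and Cook's distance rather than deleting it automatically.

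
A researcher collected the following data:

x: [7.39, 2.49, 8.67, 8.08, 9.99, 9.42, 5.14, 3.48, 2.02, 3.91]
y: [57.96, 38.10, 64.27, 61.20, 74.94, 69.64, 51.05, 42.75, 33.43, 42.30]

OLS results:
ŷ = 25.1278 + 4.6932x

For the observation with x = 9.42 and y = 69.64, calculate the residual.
Residual = 0.3023

The residual is the difference between the actual value and the predicted value:

Residual = y - ŷ

Step 1: Calculate predicted value
ŷ = 25.1278 + 4.6932 × 9.42
ŷ = 69.3377

Step 2: Calculate residual
Residual = 69.64 - 69.3377
Residual = 0.3023

Interpretation: the model underestimates the actual value by 0.3023 at this point (positive residual → observation lies above the fitted line).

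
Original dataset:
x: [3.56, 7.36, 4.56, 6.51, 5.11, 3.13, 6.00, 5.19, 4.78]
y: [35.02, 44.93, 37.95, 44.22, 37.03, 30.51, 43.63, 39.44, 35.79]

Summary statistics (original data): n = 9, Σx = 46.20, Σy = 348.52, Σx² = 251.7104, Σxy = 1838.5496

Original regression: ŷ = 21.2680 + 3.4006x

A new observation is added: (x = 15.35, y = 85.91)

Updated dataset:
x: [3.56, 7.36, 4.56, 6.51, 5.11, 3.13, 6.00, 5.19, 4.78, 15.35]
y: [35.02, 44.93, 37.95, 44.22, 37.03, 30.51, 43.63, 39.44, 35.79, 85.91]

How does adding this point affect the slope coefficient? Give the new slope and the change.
The slope changes from 3.4006 to 4.4552 (change of +1.0546, or +31.0%).

x = 15.35 lies well outside the original x-range [3.13, 7.36] (x̄ ≈ 5.13), so this observation has high leverage and can move the slope substantially.

Step 1: Update the sums with the new point (n goes from 9 to 10)
Σx  = 46.20 + 15.35 = 61.55
Σy  = 348.52 + 85.91 = 434.43
Σx² = 251.7104 + 15.35² = 251.7104 + 235.6225 = 487.3329
Σxy = 1838.5496 + 15.35×85.91 = 1838.5496 + 1318.7185 = 3157.2681

Step 2: Recompute the slope with b₁ = (nΣxy − ΣxΣy) / (nΣx² − (Σx)²)
Numerator   = 10×3157.2681 − 61.55×434.43 = 31572.6810 − 26739.1665 = 4833.5145
Denominator = 10×487.3329 − 61.55² = 4873.3290 − 3788.4025 = 1084.9265
b₁(new) = 4833.5145 / 1084.9265 = 4.4552

(Same formula on the original sums: (9×1838.5496 − 46.20×348.52) / (9×251.7104 − 46.20²) = 445.3224 / 130.9536 = 3.4006, matching the given fit.)

Step 3: Change in slope
Δβ₁ = 4.4552 − 3.4006 = +1.0546
Relative change = +1.0546 / 3.4006 × 100% = +31.0%
→ the slope increases when the point is added.

A high-leverage point only changes the slope if it is off the original line; here y = 85.91 is above the original trend, so the slope increases.
In practice: refit with and without it and report both if conclusions differ.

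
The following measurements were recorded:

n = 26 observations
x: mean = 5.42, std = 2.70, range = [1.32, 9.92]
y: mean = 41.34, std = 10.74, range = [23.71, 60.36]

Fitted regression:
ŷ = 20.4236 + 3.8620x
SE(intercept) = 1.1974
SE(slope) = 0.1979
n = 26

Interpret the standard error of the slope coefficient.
SE(β̂₁) = 0.1979 is the estimated standard deviation of the slope estimate across repeated samples; relative to β̂₁ = 3.8620 that is 5.1%, a precise estimate.

SE(β̂₁) = s / √Sxx, where s is the residual standard deviation and Sxx = Σ(x − x̄)². It is the yardstick for how far β̂₁ = 3.8620 could plausibly be from the true slope.

Relative precision:
- SE / |β̂₁| = 0.1979 / 3.8620 = 5.1%
- Rule of thumb (under 20%: precise; 20% to under 50%: moderately precise; 50% or more: imprecise) → precise

Rough 95% range (±2 SE): 3.8620 ± 0.3958 → (3.4662, 4.2578).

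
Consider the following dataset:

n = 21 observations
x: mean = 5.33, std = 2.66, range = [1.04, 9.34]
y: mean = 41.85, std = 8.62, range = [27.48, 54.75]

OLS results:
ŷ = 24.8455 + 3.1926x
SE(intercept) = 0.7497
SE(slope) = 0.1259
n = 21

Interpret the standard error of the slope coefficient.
The slope 3.1926 is pinned down to within about ±0.1259 (one SE) by these data — relative uncertainty 3.9%, i.e. precise.

SE(β̂₁) = s / √Sxx, where s is the residual standard deviation and Sxx = Σ(x − x̄)². It is the yardstick for how far β̂₁ = 3.1926 could plausibly be from the true slope.

Relative precision:
- SE / |β̂₁| = 0.1259 / 3.1926 = 3.9%
- Rule of thumb (under 20%: precise; 20% to under 50%: moderately precise; 50% or more: imprecise) → precise

Link to interval estimation: a confidence interval for β₁ is β̂₁ ± t* × 0.1259, so SE sets the half-width per unit of t*.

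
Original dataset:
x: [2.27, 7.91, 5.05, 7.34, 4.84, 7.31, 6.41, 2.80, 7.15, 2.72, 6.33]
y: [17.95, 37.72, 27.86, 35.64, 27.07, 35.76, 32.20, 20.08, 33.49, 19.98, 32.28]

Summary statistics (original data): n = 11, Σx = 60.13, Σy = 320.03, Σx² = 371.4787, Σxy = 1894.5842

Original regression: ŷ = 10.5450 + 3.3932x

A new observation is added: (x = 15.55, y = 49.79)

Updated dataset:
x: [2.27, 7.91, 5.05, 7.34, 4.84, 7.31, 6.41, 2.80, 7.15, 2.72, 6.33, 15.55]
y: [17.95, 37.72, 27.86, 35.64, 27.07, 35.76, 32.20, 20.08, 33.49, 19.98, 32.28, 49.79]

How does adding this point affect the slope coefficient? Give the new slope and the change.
New slope β₁ = 2.4743 versus 3.3932 before: a change of -0.9189 (-27.1%).

x = 15.55 lies well outside the original x-range [2.27, 7.91] (x̄ ≈ 5.47), so this observation has high leverage and can move the slope substantially.

Step 1: Update the sums with the new point (n goes from 11 to 12)
Σx  = 60.13 + 15.55 = 75.68
Σy  = 320.03 + 49.79 = 369.82
Σx² = 371.4787 + 15.55² = 371.4787 + 241.8025 = 613.2812
Σxy = 1894.5842 + 15.55×49.79 = 1894.5842 + 774.2345 = 2668.8187

Step 2: Recompute the slope with b₁ = (nΣxy − ΣxΣy) / (nΣx² − (Σx)²)
Numerator   = 12×2668.8187 − 75.68×369.82 = 32025.8244 − 27987.9776 = 4037.8468
Denominator = 12×613.2812 − 75.68² = 7359.3744 − 5727.4624 = 1631.9120
b₁(new) = 4037.8468 / 1631.9120 = 2.4743

(Same formula on the original sums: (11×1894.5842 − 60.13×320.03) / (11×371.4787 − 60.13²) = 1597.0223 / 470.6488 = 3.3932, matching the given fit.)

Step 3: Change in slope
Δβ₁ = 2.4743 − 3.3932 = -0.9189
Relative change = -0.9189 / 3.3932 × 100% = -27.1%
→ the slope decreases when the point is added.

Because the point sits below the extension of the original line at a high-leverage x, it tilts the fit down.
In practice: check such a point for data-entry or measurement error.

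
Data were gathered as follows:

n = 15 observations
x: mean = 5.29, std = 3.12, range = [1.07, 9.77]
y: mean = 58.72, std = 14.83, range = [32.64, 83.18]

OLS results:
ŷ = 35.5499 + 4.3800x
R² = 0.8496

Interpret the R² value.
The model explains 84.96% of the variance in y (R² = 0.8496), leaving 15.04% unexplained; the fit is strong.

R² = 1 − SS_res/SS_tot compares the residual scatter to the total scatter of y about its mean.

Here R² = 0.8496:
- Explained: 84.96% of the variation in y
- Unexplained (residual): 100% − 84.96% = 15.04%
- Rule of thumb (below 0.3 weak; 0.3 to below 0.7 moderate; 0.7 and above strong) → strong

Equivalently, for simple linear regression R² = r², so |r| = √0.8496 ≈ 0.9217.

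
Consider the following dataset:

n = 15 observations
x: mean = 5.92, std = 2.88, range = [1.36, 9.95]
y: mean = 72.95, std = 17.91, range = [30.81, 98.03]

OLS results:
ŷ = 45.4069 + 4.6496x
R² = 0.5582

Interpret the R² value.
R² = 0.5582 means 55.82% of the variation in y is explained by the linear relationship with x. This indicates a moderate fit.

R² = 1 − SS_res/SS_tot compares the residual scatter to the total scatter of y about its mean.

Here R² = 0.5582:
- Explained: 55.82% of the variation in y
- Unexplained (residual): 100% − 55.82% = 44.18%
- Rule of thumb (below 0.3 weak; 0.3 to below 0.7 moderate; 0.7 and above strong) → moderate

Note: R² never decreases when predictors are added, so it should not be used alone to compare models of different size.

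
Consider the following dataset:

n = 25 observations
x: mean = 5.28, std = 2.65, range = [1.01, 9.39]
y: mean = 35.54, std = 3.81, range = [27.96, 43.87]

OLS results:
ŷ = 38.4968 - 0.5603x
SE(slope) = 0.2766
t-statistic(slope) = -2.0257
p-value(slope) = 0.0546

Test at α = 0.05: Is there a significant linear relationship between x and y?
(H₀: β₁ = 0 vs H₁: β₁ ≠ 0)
Fail to reject H₀: p-value = 0.0546 ≥ α = 0.05. The linear relationship is not significant at the 5% level.

Hypothesis test for the slope coefficient:

H₀: β₁ = 0 (no linear relationship)
H₁: β₁ ≠ 0 (linear relationship exists)

Test statistic: t = β̂₁ / SE(β̂₁) = -0.5603 / 0.2766 = -2.0257

The p-value (0.0546) is the probability, under H₀, of a t-statistic at least as extreme as |t| = 2.0257 (two-sided, df = n − 2 = 23).

Decision rule: reject H₀ if p-value < α.
p-value = 0.0546 ≥ α = 0.05 → fail to reject H₀.

There is not sufficient evidence at the 5% significance level to conclude that a linear relationship exists between x and y.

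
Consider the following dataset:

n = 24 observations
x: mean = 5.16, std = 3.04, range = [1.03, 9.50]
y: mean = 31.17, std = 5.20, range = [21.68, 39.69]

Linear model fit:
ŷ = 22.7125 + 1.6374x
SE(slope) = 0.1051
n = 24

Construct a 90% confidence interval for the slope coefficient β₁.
The 90% CI for β₁ is (1.4569, 1.8179)

Confidence interval for the slope:

The 90% CI for β₁ is: β̂₁ ± t*(α/2, n-2) × SE(β̂₁)

Step 1: Find critical t-value
- Confidence level = 0.9
- Degrees of freedom = n - 2 = 24 - 2 = 22
- t*(α/2, 22) = 1.7171

Step 2: Calculate margin of error
Margin = 1.7171 × 0.1051 = 0.1805

Step 3: Construct interval
CI = 1.6374 ± 0.1805
CI = (1.4569, 1.8179)

Interpretation: intervals built this way capture the true β₁ in 90% of repeated samples; here the plausible range for the per-unit effect of x on y is 1.4569 to 1.8179.
Since 0 is outside the interval, a two-sided test at α = 0.10 would reject H₀: β₁ = 0.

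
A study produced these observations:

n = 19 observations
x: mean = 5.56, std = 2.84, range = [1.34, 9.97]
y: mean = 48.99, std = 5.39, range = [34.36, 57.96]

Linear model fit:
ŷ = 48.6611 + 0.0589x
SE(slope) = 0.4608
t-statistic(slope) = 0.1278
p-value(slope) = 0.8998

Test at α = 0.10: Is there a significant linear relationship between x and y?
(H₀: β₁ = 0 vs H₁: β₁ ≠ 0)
p-value = 0.8998 ≥ α = 0.10, so we fail to reject H₀. The relationship is not significant.

Hypothesis test for the slope coefficient:

H₀: β₁ = 0 (no linear relationship)
H₁: β₁ ≠ 0 (linear relationship exists)

Test statistic: t = β̂₁ / SE(β̂₁) = 0.0589 / 0.4608 = 0.1278

With df = 17, the two-sided p-value for |t| = 0.1278 is 0.8998.

Decision rule: reject H₀ if p-value < α.
p-value = 0.8998 ≥ α = 0.10 → fail to reject H₀.

At α = 0.10 the data do not provide convincing evidence of a nonzero slope.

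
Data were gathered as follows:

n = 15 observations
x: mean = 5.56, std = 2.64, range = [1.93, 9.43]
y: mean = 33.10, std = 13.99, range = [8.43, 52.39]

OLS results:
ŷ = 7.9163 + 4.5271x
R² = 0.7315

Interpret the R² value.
The model explains 73.15% of the variance in y (R² = 0.7315), leaving 26.85% unexplained; the fit is strong.

The coefficient of determination R² is the fraction of the total variation in y that the fitted line accounts for.

Here R² = 0.7315:
- Explained: 73.15% of the variation in y
- Unexplained (residual): 100% − 73.15% = 26.85%
- Rule of thumb (below 0.3 weak; 0.3 to below 0.7 moderate; 0.7 and above strong) → strong

Note: R² says nothing about causation, and a high R² does not by itself mean the linear form is appropriate — check the residuals.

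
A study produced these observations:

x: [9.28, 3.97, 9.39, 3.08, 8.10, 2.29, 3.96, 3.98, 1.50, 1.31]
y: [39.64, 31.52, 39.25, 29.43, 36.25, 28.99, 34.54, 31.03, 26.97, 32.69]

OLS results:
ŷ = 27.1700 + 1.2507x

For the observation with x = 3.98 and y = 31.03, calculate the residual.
Residual = -1.1178

The residual is the difference between the actual value and the predicted value:

Residual = y - ŷ

Step 1: Calculate predicted value
ŷ = 27.1700 + 1.2507 × 3.98
ŷ = 32.1478

Step 2: Calculate residual
Residual = 31.03 - 32.1478
Residual = -1.1178

Sign check: y < ŷ, so the point is below the line and the fit overestimates here.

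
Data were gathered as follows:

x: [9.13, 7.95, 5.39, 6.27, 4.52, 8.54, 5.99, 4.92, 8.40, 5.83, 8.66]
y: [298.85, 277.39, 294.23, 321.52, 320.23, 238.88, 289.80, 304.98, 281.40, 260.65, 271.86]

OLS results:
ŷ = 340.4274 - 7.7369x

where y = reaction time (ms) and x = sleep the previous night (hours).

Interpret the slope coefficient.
For each additional hour of sleep, predicted reaction time decreases by approximately 7.7369 ms.

β₁ = -7.7369 is the change in predicted reaction time (ms) per additional hour of sleep.

Interpretation:
- Sleep up by 1 hour → predicted reaction time decreases by 7.7369 ms
- This is a linear approximation: the same per-unit change is assumed across the whole observed x range
- The sign (−) gives the direction; the magnitude 7.7369 gives the size of the effect per hour

(β₀ = 340.4274 is the fitted value at x = 0 and is not part of the slope interpretation.)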